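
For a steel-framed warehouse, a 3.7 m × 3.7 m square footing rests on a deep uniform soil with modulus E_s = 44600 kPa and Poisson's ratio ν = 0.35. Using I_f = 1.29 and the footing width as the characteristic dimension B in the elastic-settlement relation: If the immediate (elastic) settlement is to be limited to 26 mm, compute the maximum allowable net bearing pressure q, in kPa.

q ≈ 277 kPa

S_e = q·B·(1−ν²)/E_s · I_f  ⇒  q = S_e·E_s / (B·(1−ν²)·I_f).
q = 0.026 × 44600 / (3.7 × 0.8775 × 1.29) = 276.9 kPa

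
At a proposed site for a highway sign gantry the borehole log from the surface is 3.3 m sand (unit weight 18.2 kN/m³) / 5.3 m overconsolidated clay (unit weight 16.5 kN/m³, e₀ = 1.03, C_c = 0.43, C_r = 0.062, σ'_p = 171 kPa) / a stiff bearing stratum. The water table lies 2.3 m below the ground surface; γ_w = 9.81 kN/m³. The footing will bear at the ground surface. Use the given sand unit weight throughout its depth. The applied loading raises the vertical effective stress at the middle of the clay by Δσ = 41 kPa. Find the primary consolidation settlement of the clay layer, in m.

S_c ≈ 0.0332 m

Mid-depth of clay below the ground surface: z = 3.3 + 5.3/2 = 5.95 m.
Total vertical stress at mid-clay: σ_v = 18.2×3.3 + 16.5×2.65 = 103.78 kPa.
Pore pressure: u = 9.81×(5.95 − 2.3) = 35.806 kPa.
Initial effective stress: σ'_0 = σ_v − u = 103.78 − 35.806 = 67.974 kPa.
Final effective stress: σ'_f = 67.974 + 41 = 108.97 kPa.
σ'_f = 108.97 ≤ σ'_p = 171 kPa, so the clay remains overconsolidated and only the recompression index applies:
S_c = C_r·H/(1+e₀)·log₁₀(σ'_f/σ'_0) = 0.062×5.3/2.03×log₁₀(108.97/67.974)
    = 0.16187 × 0.20496 = 0.03318 m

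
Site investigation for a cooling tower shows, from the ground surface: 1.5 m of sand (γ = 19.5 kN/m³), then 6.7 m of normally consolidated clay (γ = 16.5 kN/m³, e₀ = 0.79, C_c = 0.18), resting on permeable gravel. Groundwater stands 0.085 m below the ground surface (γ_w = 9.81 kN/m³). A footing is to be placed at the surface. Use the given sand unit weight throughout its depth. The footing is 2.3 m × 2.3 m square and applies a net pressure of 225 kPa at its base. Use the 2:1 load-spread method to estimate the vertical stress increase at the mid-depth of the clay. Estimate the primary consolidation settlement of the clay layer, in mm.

Mid-depth of clay below the ground surface: z = 1.5 + 6.7/2 = 4.85 m.
Total vertical stress at mid-clay: σ_v = 19.5×1.5 + 16.5×3.35 = 84.525 kPa.
Pore pressure: u = 9.81×(4.85 − 0.085) = 46.745 kPa.
Initial effective stress: σ'_0 = σ_v − u = 84.525 − 46.745 = 37.78 kPa.
Stress increase at mid-clay by the 2:1 spreading method:
Δσ = qBL/((B+z)(L+z)) = 225×2.3×2.3/((2.3+4.85)(2.3+4.85)) = 23.282 kPa
Final effective stress: σ'_f = σ'_0 + Δσ = 37.78 + 23.282 = 61.062 kPa.
Normally consolidated clay, so the full stress increment lies on the virgin compression line:
S_c = C_c·H/(1+e₀)·log₁₀(σ'_f/σ'_0) = 0.18×6.7/(1+0.79)×log₁₀(61.062/37.78)
    = 0.67374 × 0.20851 = 0.1405 m

S_c ≈ 140 mm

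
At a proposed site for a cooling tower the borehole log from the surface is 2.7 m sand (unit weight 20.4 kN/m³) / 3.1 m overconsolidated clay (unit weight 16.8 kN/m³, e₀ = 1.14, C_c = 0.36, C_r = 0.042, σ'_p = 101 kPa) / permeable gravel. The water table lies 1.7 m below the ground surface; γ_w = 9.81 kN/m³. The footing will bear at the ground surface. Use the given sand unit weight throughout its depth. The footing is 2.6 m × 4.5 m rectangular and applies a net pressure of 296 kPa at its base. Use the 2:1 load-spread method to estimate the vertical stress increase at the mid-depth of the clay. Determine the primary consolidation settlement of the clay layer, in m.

S_c ≈ 0.0427 m

Mid-depth of clay below the ground surface: z = 2.7 + 3.1/2 = 4.25 m.
Total vertical stress at mid-clay: σ_v = 20.4×2.7 + 16.8×1.55 = 81.12 kPa.
Pore pressure: u = 9.81×(4.25 − 1.7) = 25.015 kPa.
Initial effective stress: σ'_0 = σ_v − u = 81.12 − 25.015 = 56.105 kPa.
Stress increase at mid-clay by the 2:1 spreading method:
Δσ = qBL/((B+z)(L+z)) = 296×2.6×4.5/((2.6+4.25)(4.5+4.25)) = 57.78 kPa
Final effective stress: σ'_f = 56.105 + 57.78 = 113.88 kPa.
σ'_f = 113.88 > σ'_p = 101 kPa, so the stress path crosses the preconsolidation pressure — recompression up to σ'_p, then virgin compression beyond:
S_c = H/(1+e₀)·[C_r·log₁₀(σ'_p/σ'_0) + C_c·log₁₀(σ'_f/σ'_p)]
    = 3.1/2.14 × [0.042×log₁₀(101/56.105) + 0.36×log₁₀(113.88/101)]
    = 1.4486 × [0.010723 + 0.018765] = 0.04272 m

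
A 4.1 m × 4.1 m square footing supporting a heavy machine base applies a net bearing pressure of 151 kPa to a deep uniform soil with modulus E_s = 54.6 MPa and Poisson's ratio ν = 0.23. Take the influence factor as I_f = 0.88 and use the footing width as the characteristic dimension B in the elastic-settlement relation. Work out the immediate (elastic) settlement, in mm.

Immediate (elastic) settlement: S_e = q·B·(1−ν²)/E_s · I_f.
E_s = 54.6 MPa = 54600 kPa.
S_e = 151 × 4.1 × (1 − 0.23²) / 54600 × 0.88
    = 151 × 4.1 × 0.9471 / 54600 × 0.88
    = 0.00945 m = 9.45 mm

S_e ≈ 9.45 mm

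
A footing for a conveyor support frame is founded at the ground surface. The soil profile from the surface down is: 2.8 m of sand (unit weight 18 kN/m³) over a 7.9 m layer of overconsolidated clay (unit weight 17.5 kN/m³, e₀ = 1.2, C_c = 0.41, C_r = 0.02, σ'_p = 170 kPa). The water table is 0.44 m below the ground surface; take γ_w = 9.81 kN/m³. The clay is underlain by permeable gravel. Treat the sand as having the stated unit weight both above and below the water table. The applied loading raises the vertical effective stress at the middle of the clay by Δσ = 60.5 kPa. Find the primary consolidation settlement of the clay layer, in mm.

Mid-depth of clay below the ground surface: z = 2.8 + 7.9/2 = 6.75 m.
Total vertical stress at mid-clay: σ_v = 18×2.8 + 17.5×3.95 = 119.53 kPa.
Pore pressure: u = 9.81×(6.75 − 0.44) = 61.901 kPa.
Initial effective stress: σ'_0 = σ_v − u = 119.53 − 61.901 = 57.629 kPa.
Final effective stress: σ'_f = 57.629 + 60.5 = 118.13 kPa.
σ'_f = 118.13 ≤ σ'_p = 170 kPa, so the clay remains overconsolidated and only the recompression index applies:
S_c = C_r·H/(1+e₀)·log₁₀(σ'_f/σ'_0) = 0.02×7.9/2.2×log₁₀(118.13/57.629)
    = 0.071818 × 0.31172 = 0.02239 m

S_c ≈ 22.4 mm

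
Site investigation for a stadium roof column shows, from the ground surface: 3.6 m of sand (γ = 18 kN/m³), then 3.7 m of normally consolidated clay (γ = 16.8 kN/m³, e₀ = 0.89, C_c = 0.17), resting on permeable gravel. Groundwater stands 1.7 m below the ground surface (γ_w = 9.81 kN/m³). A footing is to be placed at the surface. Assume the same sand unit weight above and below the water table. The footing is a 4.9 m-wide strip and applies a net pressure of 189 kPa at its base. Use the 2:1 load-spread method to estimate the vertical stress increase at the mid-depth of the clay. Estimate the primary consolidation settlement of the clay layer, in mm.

Mid-depth of clay below the ground surface: z = 3.6 + 3.7/2 = 5.45 m.
Total vertical stress at mid-clay: σ_v = 18×3.6 + 16.8×1.85 = 95.88 kPa.
Pore pressure: u = 9.81×(5.45 − 1.7) = 36.788 kPa.
Initial effective stress: σ'_0 = σ_v − u = 95.88 − 36.788 = 59.092 kPa.
Stress increase at mid-clay by the 2:1 spreading method:
Δσ = qB/(B+z) = 189×4.9/(4.9+5.45) = 89.478 kPa
Final effective stress: σ'_f = σ'_0 + Δσ = 59.092 + 89.478 = 148.57 kPa.
Normally consolidated clay, so the full stress increment lies on the virgin compression line:
S_c = C_c·H/(1+e₀)·log₁₀(σ'_f/σ'_0) = 0.17×3.7/(1+0.89)×log₁₀(148.57/59.092)
    = 0.3328 × 0.4004 = 0.1333 m

S_c ≈ 133 mm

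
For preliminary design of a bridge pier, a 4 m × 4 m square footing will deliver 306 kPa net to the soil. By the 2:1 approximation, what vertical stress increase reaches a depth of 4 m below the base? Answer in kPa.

Δσ_z ≈ 76.5 kPa

By the 2:1 method the load spreads at 1 horizontal : 2 vertical, so at depth z the loaded area has grown by z in each plan dimension:
Δσ = qBL/((B+z)(L+z)) = 306×4×4/((4+4)(4+4)) = 76.5 kPa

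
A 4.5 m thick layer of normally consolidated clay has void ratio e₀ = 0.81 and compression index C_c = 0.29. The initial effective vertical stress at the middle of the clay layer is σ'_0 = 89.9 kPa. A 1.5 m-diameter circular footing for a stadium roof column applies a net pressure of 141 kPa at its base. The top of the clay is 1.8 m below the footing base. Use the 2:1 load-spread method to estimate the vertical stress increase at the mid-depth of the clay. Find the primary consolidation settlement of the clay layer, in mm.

S_c ≈ 34 mm

Mid-depth of clay below the footing base: z = 1.8 + 4.5/2 = 4.05 m.
Stress increase at mid-clay by the 2:1 spreading method:
Δσ ≈ qD²/(D+z)² = 141×1.5²/(1.5+4.05)² = 10.299 kPa
Final effective stress: σ'_f = σ'_0 + Δσ = 89.9 + 10.299 = 100.2 kPa.
Normally consolidated clay, so the full stress increment lies on the virgin compression line:
S_c = C_c·H/(1+e₀)·log₁₀(σ'_f/σ'_0) = 0.29×4.5/(1+0.81)×log₁₀(100.2/89.9)
    = 0.72099 × 0.047108 = 0.03396 m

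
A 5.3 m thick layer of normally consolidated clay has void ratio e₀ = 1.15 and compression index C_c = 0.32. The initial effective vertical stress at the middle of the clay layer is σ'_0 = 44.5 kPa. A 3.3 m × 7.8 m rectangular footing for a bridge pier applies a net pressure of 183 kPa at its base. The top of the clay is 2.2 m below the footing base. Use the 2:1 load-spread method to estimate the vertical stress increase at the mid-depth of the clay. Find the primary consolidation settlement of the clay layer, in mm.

Mid-depth of clay below the footing base: z = 2.2 + 5.3/2 = 4.85 m.
Stress increase at mid-clay by the 2:1 spreading method:
Δσ = qBL/((B+z)(L+z)) = 183×3.3×7.8/((3.3+4.85)(7.8+4.85)) = 45.689 kPa
Final effective stress: σ'_f = σ'_0 + Δσ = 44.5 + 45.689 = 90.189 kPa.
Normally consolidated clay, so the full stress increment lies on the virgin compression line:
S_c = C_c·H/(1+e₀)·log₁₀(σ'_f/σ'_0) = 0.32×5.3/(1+1.15)×log₁₀(90.189/44.5)
    = 0.78884 × 0.30679 = 0.242 m

S_c ≈ 242 mm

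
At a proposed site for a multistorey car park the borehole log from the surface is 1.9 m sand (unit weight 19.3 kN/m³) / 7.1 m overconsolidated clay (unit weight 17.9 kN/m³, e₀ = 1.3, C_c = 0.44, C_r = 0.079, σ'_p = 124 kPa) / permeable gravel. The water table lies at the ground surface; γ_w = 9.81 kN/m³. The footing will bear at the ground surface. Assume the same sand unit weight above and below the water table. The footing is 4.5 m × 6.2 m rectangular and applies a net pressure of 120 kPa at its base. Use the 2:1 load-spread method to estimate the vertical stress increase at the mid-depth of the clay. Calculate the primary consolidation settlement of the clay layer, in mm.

Mid-depth of clay below the ground surface: z = 1.9 + 7.1/2 = 5.45 m.
Total vertical stress at mid-clay: σ_v = 19.3×1.9 + 17.9×3.55 = 100.22 kPa.
Pore pressure: u = 9.81×(5.45 − 0) = 53.465 kPa.
Initial effective stress: σ'_0 = σ_v − u = 100.22 − 53.465 = 46.755 kPa.
Stress increase at mid-clay by the 2:1 spreading method:
Δσ = qBL/((B+z)(L+z)) = 120×4.5×6.2/((4.5+5.45)(6.2+5.45)) = 28.883 kPa
Final effective stress: σ'_f = 46.755 + 28.883 = 75.638 kPa.
σ'_f = 75.638 ≤ σ'_p = 124 kPa, so the clay remains overconsolidated and only the recompression index applies:
S_c = C_r·H/(1+e₀)·log₁₀(σ'_f/σ'_0) = 0.079×7.1/2.3×log₁₀(75.638/46.755)
    = 0.24387 × 0.20891 = 0.05095 m

S_c ≈ 50.9 mm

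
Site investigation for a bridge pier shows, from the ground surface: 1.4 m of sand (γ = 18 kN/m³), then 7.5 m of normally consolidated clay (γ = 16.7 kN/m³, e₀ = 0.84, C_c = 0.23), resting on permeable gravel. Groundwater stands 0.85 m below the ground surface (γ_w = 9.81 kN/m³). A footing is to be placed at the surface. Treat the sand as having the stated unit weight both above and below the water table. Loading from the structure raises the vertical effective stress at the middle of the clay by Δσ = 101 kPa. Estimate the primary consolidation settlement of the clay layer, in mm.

Mid-depth of clay below the ground surface: z = 1.4 + 7.5/2 = 5.15 m.
Total vertical stress at mid-clay: σ_v = 18×1.4 + 16.7×3.75 = 87.825 kPa.
Pore pressure: u = 9.81×(5.15 − 0.85) = 42.183 kPa.
Initial effective stress: σ'_0 = σ_v − u = 87.825 − 42.183 = 45.642 kPa.
Final effective stress: σ'_f = σ'_0 + Δσ = 45.642 + 101 = 146.64 kPa.
Normally consolidated clay, so the full stress increment lies on the virgin compression line:
S_c = C_c·H/(1+e₀)·log₁₀(σ'_f/σ'_0) = 0.23×7.5/(1+0.84)×log₁₀(146.64/45.642)
    = 0.9375 × 0.50689 = 0.4752 m

S_c ≈ 475 mm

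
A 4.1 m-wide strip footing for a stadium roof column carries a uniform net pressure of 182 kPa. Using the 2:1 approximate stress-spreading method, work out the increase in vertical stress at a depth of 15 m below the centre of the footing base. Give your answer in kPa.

By the 2:1 method the load spreads at 1 horizontal : 2 vertical, so at depth z the loaded area has grown by z in each plan dimension:
Δσ = qB/(B+z) = 182×4.1/(4.1+15) = 39.068 kPa

Δσ_z ≈ 39.1 kPa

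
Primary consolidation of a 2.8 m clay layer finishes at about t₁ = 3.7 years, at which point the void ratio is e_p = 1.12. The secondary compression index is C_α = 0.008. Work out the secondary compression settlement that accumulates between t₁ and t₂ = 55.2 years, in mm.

S_s ≈ 12.4 mm

Secondary compression: S_s = C_α·H/(1+e_p)·log₁₀(t₂/t₁)
S_s = 0.008×2.8/(1+1.12)×log₁₀(55.2/3.7)
    = 0.01057 × 1.174 = 0.0124 m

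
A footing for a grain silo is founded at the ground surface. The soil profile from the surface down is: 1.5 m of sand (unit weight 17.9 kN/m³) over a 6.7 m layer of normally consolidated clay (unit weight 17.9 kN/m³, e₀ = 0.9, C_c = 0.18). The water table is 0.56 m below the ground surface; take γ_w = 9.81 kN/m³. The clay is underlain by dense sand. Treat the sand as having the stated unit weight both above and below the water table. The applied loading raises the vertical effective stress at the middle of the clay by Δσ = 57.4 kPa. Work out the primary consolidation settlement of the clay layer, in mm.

Mid-depth of clay below the ground surface: z = 1.5 + 6.7/2 = 4.85 m.
Total vertical stress at mid-clay: σ_v = 17.9×1.5 + 17.9×3.35 = 86.815 kPa.
Pore pressure: u = 9.81×(4.85 − 0.56) = 42.085 kPa.
Initial effective stress: σ'_0 = σ_v − u = 86.815 − 42.085 = 44.73 kPa.
Final effective stress: σ'_f = σ'_0 + Δσ = 44.73 + 57.4 = 102.13 kPa.
Normally consolidated clay, so the full stress increment lies on the virgin compression line:
S_c = C_c·H/(1+e₀)·log₁₀(σ'_f/σ'_0) = 0.18×6.7/(1+0.9)×log₁₀(102.13/44.73)
    = 0.63474 × 0.35855 = 0.2276 m

S_c ≈ 228 mm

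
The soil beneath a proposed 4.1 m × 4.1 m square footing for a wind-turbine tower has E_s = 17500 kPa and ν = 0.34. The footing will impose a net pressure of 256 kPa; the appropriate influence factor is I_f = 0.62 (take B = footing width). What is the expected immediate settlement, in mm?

Immediate (elastic) settlement: S_e = q·B·(1−ν²)/E_s · I_f.
S_e = 256 × 4.1 × (1 − 0.34²) / 17500 × 0.62
    = 256 × 4.1 × 0.8844 / 17500 × 0.62
    = 0.03289 m = 32.89 mm

S_e ≈ 32.9 mm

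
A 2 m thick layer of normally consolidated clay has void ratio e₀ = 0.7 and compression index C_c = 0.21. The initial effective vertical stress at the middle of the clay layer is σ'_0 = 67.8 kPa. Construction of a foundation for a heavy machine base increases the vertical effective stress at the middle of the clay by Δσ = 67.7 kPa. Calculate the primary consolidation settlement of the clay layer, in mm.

S_c ≈ 74.3 mm

Final effective stress: σ'_f = σ'_0 + Δσ = 67.8 + 67.7 = 135.5 kPa.
Normally consolidated clay, so the full stress increment lies on the virgin compression line:
S_c = C_c·H/(1+e₀)·log₁₀(σ'_f/σ'_0) = 0.21×2/(1+0.7)×log₁₀(135.5/67.8)
    = 0.24706 × 0.30071 = 0.07429 m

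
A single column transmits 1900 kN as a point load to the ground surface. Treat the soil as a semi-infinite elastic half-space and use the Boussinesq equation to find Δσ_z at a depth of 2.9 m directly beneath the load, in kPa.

Δσ_z ≈ 108 kPa

Boussinesq vertical stress below a point load on an elastic half-space:
Δσ_z = 3P/(2πz²) · [1 + (r/z)²]^(−5/2)
r/z = 0/2.9 = 0; [1+(r/z)²]^(−5/2) = 1.
Δσ_z = 3×1900/(2π×2.9²) × 1 = 107.87 × 1 = 107.9 kPa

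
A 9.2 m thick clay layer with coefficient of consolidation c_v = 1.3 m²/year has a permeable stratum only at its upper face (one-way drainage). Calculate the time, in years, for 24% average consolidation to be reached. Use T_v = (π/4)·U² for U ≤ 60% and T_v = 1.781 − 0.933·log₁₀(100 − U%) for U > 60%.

t ≈ 2.95 years

Drainage path length: H_d = H = 9.2 m (single drainage).
U ≤ 60%: T_v = (π/4)·U² = (π/4)×0.24² = 0.045239.
t = T_v·H_d²/c_v = 0.045239×9.2²/1.3 = 2.945 years.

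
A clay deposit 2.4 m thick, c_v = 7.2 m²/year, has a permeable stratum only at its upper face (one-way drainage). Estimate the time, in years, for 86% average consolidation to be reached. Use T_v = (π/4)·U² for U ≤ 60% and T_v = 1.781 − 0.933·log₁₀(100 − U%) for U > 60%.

Drainage path length: H_d = H = 2.4 m (single drainage).
U > 60%: T_v = 1.781 − 0.933·log₁₀(100 − 86) = 0.71166.
t = T_v·H_d²/c_v = 0.71166×2.4²/7.2 = 0.5693 years.

t ≈ 0.569 years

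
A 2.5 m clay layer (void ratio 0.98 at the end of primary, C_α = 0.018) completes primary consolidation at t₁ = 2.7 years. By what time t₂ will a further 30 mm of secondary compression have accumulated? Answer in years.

t₂ ≈ 56.4 years

S_s = C_α·H/(1+e_p)·log₁₀(t₂/t₁) ⇒ log₁₀(t₂/t₁) = S_s·(1+e_p)/(C_α·H).
log₁₀(t₂/t₁) = 0.03 × (1+0.98) / (0.018×2.5) = 1.32
t₂ = t₁ × 10^1.32 = 2.7 × 20.89 = 56.41 years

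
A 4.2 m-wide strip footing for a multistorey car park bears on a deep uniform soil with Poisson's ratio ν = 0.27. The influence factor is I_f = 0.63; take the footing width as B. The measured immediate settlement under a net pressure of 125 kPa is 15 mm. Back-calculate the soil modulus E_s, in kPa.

E_s ≈ 20400 kPa

S_e = q·B·(1−ν²)/E_s · I_f  ⇒  E_s = q·B·(1−ν²)·I_f / S_e.
E_s = 125 × 4.2 × 0.9271 × 0.63 / 0.015 = 20440 kPa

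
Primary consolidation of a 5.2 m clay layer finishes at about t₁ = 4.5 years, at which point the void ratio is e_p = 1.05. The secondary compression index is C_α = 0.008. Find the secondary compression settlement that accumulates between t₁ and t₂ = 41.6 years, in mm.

S_s ≈ 19.6 mm

Secondary compression: S_s = C_α·H/(1+e_p)·log₁₀(t₂/t₁)
S_s = 0.008×5.2/(1+1.05)×log₁₀(41.6/4.5)
    = 0.02029 × 0.9659 = 0.0196 m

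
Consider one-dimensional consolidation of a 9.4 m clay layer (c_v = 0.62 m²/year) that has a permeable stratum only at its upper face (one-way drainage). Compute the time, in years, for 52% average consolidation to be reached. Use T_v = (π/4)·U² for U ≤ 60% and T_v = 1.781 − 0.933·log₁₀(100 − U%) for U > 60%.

t ≈ 30.3 years

Drainage path length: H_d = H = 9.4 m (single drainage).
U ≤ 60%: T_v = (π/4)·U² = (π/4)×0.52² = 0.21237.
t = T_v·H_d²/c_v = 0.21237×9.4²/0.62 = 30.27 years.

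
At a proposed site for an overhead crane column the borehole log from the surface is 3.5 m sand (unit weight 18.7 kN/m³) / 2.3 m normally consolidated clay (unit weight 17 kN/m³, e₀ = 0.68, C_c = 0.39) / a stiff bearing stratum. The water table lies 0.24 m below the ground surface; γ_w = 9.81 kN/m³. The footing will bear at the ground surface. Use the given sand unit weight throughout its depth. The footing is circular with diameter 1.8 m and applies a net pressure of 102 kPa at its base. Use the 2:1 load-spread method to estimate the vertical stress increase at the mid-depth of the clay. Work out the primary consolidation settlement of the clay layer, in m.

S_c ≈ 0.0404 m

Mid-depth of clay below the ground surface: z = 3.5 + 2.3/2 = 4.65 m.
Total vertical stress at mid-clay: σ_v = 18.7×3.5 + 17×1.15 = 85 kPa.
Pore pressure: u = 9.81×(4.65 − 0.24) = 43.262 kPa.
Initial effective stress: σ'_0 = σ_v − u = 85 − 43.262 = 41.738 kPa.
Stress increase at mid-clay by the 2:1 spreading method:
Δσ ≈ qD²/(D+z)² = 102×1.8²/(1.8+4.65)² = 7.9438 kPa
Final effective stress: σ'_f = σ'_0 + Δσ = 41.738 + 7.9438 = 49.682 kPa.
Normally consolidated clay, so the full stress increment lies on the virgin compression line:
S_c = C_c·H/(1+e₀)·log₁₀(σ'_f/σ'_0) = 0.39×2.3/(1+0.68)×log₁₀(49.682/41.738)
    = 0.53393 × 0.075667 = 0.0404 m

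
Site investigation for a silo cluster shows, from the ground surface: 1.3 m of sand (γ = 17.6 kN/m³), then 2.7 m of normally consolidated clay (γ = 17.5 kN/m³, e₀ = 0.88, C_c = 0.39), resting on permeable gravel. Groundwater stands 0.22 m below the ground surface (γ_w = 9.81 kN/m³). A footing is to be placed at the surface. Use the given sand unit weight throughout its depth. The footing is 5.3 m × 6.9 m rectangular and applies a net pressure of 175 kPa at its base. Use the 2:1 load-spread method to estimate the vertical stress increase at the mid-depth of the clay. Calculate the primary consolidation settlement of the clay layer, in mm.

Mid-depth of clay below the ground surface: z = 1.3 + 2.7/2 = 2.65 m.
Total vertical stress at mid-clay: σ_v = 17.6×1.3 + 17.5×1.35 = 46.505 kPa.
Pore pressure: u = 9.81×(2.65 − 0.22) = 23.838 kPa.
Initial effective stress: σ'_0 = σ_v − u = 46.505 − 23.838 = 22.667 kPa.
Stress increase at mid-clay by the 2:1 spreading method:
Δσ = qBL/((B+z)(L+z)) = 175×5.3×6.9/((5.3+2.65)(6.9+2.65)) = 84.293 kPa
Final effective stress: σ'_f = σ'_0 + Δσ = 22.667 + 84.293 = 106.96 kPa.
Normally consolidated clay, so the full stress increment lies on the virgin compression line:
S_c = C_c·H/(1+e₀)·log₁₀(σ'_f/σ'_0) = 0.39×2.7/(1+0.88)×log₁₀(106.96/22.667)
    = 0.56011 × 0.67383 = 0.3774 m

S_c ≈ 377 mm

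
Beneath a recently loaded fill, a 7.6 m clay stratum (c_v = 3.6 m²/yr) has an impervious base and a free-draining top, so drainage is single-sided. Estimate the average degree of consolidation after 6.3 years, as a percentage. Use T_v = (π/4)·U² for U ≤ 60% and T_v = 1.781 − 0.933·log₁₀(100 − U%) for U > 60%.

U ≈ 69.2 %

Drainage path length: H_d = H = 7.6 m (single drainage).
T_v = c_v·t/H_d² = 3.6×6.3/7.6² = 0.39266.
T_v = 0.39266 corresponds to the U > 60% branch:
U = 1 − 10^((1.781 − T_v)/0.933)/100 = 0.6924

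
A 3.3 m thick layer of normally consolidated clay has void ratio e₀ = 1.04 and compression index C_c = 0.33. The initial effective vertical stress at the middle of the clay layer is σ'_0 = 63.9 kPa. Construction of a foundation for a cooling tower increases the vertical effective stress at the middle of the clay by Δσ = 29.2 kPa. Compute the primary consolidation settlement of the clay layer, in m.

Final effective stress: σ'_f = σ'_0 + Δσ = 63.9 + 29.2 = 93.1 kPa.
Normally consolidated clay, so the full stress increment lies on the virgin compression line:
S_c = C_c·H/(1+e₀)·log₁₀(σ'_f/σ'_0) = 0.33×3.3/(1+1.04)×log₁₀(93.1/63.9)
    = 0.53382 × 0.16345 = 0.08725 m

S_c ≈ 0.0873 m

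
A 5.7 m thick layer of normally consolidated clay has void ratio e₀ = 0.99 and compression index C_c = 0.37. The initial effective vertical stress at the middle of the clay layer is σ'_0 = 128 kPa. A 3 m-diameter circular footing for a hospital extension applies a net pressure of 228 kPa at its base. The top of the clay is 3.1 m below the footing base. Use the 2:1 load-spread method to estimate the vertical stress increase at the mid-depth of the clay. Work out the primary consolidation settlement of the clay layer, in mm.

Mid-depth of clay below the footing base: z = 3.1 + 5.7/2 = 5.95 m.
Stress increase at mid-clay by the 2:1 spreading method:
Δσ ≈ qD²/(D+z)² = 228×3²/(3+5.95)² = 25.617 kPa
Final effective stress: σ'_f = σ'_0 + Δσ = 128 + 25.617 = 153.62 kPa.
Normally consolidated clay, so the full stress increment lies on the virgin compression line:
S_c = C_c·H/(1+e₀)·log₁₀(σ'_f/σ'_0) = 0.37×5.7/(1+0.99)×log₁₀(153.62/128)
    = 1.0598 × 0.079238 = 0.08398 m

S_c ≈ 84 mm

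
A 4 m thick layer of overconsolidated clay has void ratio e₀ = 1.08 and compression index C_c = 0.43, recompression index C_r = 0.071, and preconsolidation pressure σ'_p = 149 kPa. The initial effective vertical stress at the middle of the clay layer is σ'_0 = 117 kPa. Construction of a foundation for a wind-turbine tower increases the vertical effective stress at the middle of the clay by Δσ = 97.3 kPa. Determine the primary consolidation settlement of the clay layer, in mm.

Final effective stress: σ'_f = 117 + 97.3 = 214.3 kPa.
σ'_f = 214.3 > σ'_p = 149 kPa, so the stress path crosses the preconsolidation pressure — recompression up to σ'_p, then virgin compression beyond:
S_c = H/(1+e₀)·[C_r·log₁₀(σ'_p/σ'_0) + C_c·log₁₀(σ'_f/σ'_p)]
    = 4/2.08 × [0.071×log₁₀(149/117) + 0.43×log₁₀(214.3/149)]
    = 1.9231 × [0.007455 + 0.067869] = 0.1449 m

S_c ≈ 145 mm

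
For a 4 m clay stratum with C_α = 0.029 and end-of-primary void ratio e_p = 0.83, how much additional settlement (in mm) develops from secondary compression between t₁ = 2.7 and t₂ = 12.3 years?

Secondary compression: S_s = C_α·H/(1+e_p)·log₁₀(t₂/t₁)
S_s = 0.029×4/(1+0.83)×log₁₀(12.3/2.7)
    = 0.06339 × 0.6585 = 0.04174 m

S_s ≈ 41.7 mm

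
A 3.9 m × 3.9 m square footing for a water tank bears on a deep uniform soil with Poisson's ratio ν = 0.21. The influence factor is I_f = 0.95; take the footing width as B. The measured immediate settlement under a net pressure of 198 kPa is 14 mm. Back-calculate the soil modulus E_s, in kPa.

S_e = q·B·(1−ν²)/E_s · I_f  ⇒  E_s = q·B·(1−ν²)·I_f / S_e.
E_s = 198 × 3.9 × 0.9559 × 0.95 / 0.014 = 50090 kPa

E_s ≈ 50100 kPa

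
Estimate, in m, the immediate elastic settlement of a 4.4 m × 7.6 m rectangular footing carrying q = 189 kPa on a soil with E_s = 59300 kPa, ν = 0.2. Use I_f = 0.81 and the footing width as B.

Immediate (elastic) settlement: S_e = q·B·(1−ν²)/E_s · I_f.
S_e = 189 × 4.4 × (1 − 0.2²) / 59300 × 0.81
    = 189 × 4.4 × 0.96 / 59300 × 0.81
    = 0.0109 m

S_e ≈ 0.0109 m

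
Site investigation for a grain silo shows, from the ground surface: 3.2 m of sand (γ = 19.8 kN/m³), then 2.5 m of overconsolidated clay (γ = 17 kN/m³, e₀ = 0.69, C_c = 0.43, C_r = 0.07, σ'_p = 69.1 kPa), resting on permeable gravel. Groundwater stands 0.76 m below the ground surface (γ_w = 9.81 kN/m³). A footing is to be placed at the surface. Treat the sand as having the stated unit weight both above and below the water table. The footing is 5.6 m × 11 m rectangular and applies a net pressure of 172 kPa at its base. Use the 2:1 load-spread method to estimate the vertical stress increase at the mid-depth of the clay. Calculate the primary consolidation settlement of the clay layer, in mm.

Mid-depth of clay below the ground surface: z = 3.2 + 2.5/2 = 4.45 m.
Total vertical stress at mid-clay: σ_v = 19.8×3.2 + 17×1.25 = 84.61 kPa.
Pore pressure: u = 9.81×(4.45 − 0.76) = 36.199 kPa.
Initial effective stress: σ'_0 = σ_v − u = 84.61 − 36.199 = 48.411 kPa.
Stress increase at mid-clay by the 2:1 spreading method:
Δσ = qBL/((B+z)(L+z)) = 172×5.6×11/((5.6+4.45)(11+4.45)) = 68.236 kPa
Final effective stress: σ'_f = 48.411 + 68.236 = 116.65 kPa.
σ'_f = 116.65 > σ'_p = 69.1 kPa, so the stress path crosses the preconsolidation pressure — recompression up to σ'_p, then virgin compression beyond:
S_c = H/(1+e₀)·[C_r·log₁₀(σ'_p/σ'_0) + C_c·log₁₀(σ'_f/σ'_p)]
    = 2.5/1.69 × [0.07×log₁₀(69.1/48.411) + 0.43×log₁₀(116.65/69.1)]
    = 1.4793 × [0.010817 + 0.097785] = 0.1607 m

S_c ≈ 161 mm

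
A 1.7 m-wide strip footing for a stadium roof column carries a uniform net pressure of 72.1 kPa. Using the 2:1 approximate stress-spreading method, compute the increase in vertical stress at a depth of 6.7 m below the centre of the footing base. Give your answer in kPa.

Δσ_z ≈ 14.6 kPa

By the 2:1 method the load spreads at 1 horizontal : 2 vertical, so at depth z the loaded area has grown by z in each plan dimension:
Δσ = qB/(B+z) = 72.1×1.7/(1.7+6.7) = 14.592 kPa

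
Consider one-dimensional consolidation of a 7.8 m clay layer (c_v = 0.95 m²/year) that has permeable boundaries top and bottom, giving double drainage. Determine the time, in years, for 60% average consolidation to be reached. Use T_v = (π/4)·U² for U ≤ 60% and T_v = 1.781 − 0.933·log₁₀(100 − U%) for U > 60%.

t ≈ 4.53 years

Drainage path length: H_d = H/2 = 3.9 m (double drainage).
U ≤ 60%: T_v = (π/4)·U² = (π/4)×0.6² = 0.28274.
t = T_v·H_d²/c_v = 0.28274×3.9²/0.95 = 4.527 years.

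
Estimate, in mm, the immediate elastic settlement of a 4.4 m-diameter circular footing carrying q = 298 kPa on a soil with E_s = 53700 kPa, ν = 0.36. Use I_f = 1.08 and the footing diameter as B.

S_e ≈ 23 mm

Immediate (elastic) settlement: S_e = q·B·(1−ν²)/E_s · I_f.
S_e = 298 × 4.4 × (1 − 0.36²) / 53700 × 1.08
    = 298 × 4.4 × 0.8704 / 53700 × 1.08
    = 0.02295 m = 22.95 mm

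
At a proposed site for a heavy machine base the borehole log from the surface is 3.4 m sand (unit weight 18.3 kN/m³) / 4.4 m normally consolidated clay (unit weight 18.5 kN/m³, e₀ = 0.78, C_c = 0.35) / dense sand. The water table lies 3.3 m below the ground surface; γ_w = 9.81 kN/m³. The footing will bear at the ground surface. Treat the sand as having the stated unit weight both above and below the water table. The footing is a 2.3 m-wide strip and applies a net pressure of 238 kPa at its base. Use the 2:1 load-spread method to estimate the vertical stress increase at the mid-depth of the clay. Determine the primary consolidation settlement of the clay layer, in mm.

Mid-depth of clay below the ground surface: z = 3.4 + 4.4/2 = 5.6 m.
Total vertical stress at mid-clay: σ_v = 18.3×3.4 + 18.5×2.2 = 102.92 kPa.
Pore pressure: u = 9.81×(5.6 − 3.3) = 22.563 kPa.
Initial effective stress: σ'_0 = σ_v − u = 102.92 − 22.563 = 80.357 kPa.
Stress increase at mid-clay by the 2:1 spreading method:
Δσ = qB/(B+z) = 238×2.3/(2.3+5.6) = 69.291 kPa
Final effective stress: σ'_f = σ'_0 + Δσ = 80.357 + 69.291 = 149.65 kPa.
Normally consolidated clay, so the full stress increment lies on the virgin compression line:
S_c = C_c·H/(1+e₀)·log₁₀(σ'_f/σ'_0) = 0.35×4.4/(1+0.78)×log₁₀(149.65/80.357)
    = 0.86517 × 0.27005 = 0.2336 m

S_c ≈ 234 mm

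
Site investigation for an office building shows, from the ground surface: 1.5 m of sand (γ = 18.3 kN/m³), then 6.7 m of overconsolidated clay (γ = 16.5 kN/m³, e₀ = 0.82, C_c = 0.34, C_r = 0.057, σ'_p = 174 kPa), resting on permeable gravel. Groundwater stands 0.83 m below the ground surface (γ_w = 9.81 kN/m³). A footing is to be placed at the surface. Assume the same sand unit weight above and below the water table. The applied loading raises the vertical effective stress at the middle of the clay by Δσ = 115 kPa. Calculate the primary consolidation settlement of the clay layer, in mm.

Mid-depth of clay below the ground surface: z = 1.5 + 6.7/2 = 4.85 m.
Total vertical stress at mid-clay: σ_v = 18.3×1.5 + 16.5×3.35 = 82.725 kPa.
Pore pressure: u = 9.81×(4.85 − 0.83) = 39.436 kPa.
Initial effective stress: σ'_0 = σ_v − u = 82.725 − 39.436 = 43.289 kPa.
Final effective stress: σ'_f = 43.289 + 115 = 158.29 kPa.
σ'_f = 158.29 ≤ σ'_p = 174 kPa, so the clay remains overconsolidated and only the recompression index applies:
S_c = C_r·H/(1+e₀)·log₁₀(σ'_f/σ'_0) = 0.057×6.7/1.82×log₁₀(158.29/43.289)
    = 0.20983 × 0.56308 = 0.1182 m

S_c ≈ 118 mm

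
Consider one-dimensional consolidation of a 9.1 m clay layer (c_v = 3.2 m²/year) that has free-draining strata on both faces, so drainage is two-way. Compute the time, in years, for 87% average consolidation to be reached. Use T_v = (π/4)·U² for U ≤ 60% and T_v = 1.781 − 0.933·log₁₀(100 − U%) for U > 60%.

t ≈ 4.8 years

Drainage path length: H_d = H/2 = 4.55 m (double drainage).
U > 60%: T_v = 1.781 − 0.933·log₁₀(100 − 87) = 0.74169.
t = T_v·H_d²/c_v = 0.74169×4.55²/3.2 = 4.798 years.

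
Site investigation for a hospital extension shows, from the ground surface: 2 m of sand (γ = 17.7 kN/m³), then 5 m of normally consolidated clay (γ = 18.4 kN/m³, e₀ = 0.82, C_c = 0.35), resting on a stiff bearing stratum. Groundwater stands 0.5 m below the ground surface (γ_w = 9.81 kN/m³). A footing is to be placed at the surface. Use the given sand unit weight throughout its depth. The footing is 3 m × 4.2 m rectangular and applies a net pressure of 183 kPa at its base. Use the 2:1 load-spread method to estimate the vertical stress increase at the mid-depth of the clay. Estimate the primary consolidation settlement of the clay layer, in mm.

S_c ≈ 254 mm

Mid-depth of clay below the ground surface: z = 2 + 5/2 = 4.5 m.
Total vertical stress at mid-clay: σ_v = 17.7×2 + 18.4×2.5 = 81.4 kPa.
Pore pressure: u = 9.81×(4.5 − 0.5) = 39.24 kPa.
Initial effective stress: σ'_0 = σ_v − u = 81.4 − 39.24 = 42.16 kPa.
Stress increase at mid-clay by the 2:1 spreading method:
Δσ = qBL/((B+z)(L+z)) = 183×3×4.2/((3+4.5)(4.2+4.5)) = 35.338 kPa
Final effective stress: σ'_f = σ'_0 + Δσ = 42.16 + 35.338 = 77.498 kPa.
Normally consolidated clay, so the full stress increment lies on the virgin compression line:
S_c = C_c·H/(1+e₀)·log₁₀(σ'_f/σ'_0) = 0.35×5/(1+0.82)×log₁₀(77.498/42.16)
    = 0.96154 × 0.26439 = 0.2542 m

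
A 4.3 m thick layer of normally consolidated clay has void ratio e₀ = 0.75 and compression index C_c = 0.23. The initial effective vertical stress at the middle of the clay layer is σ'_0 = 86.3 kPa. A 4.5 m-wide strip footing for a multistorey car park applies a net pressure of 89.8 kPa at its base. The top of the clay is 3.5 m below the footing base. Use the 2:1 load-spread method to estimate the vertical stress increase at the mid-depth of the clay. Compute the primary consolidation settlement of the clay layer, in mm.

S_c ≈ 93.1 mm

Mid-depth of clay below the footing base: z = 3.5 + 4.3/2 = 5.65 m.
Stress increase at mid-clay by the 2:1 spreading method:
Δσ = qB/(B+z) = 89.8×4.5/(4.5+5.65) = 39.813 kPa
Final effective stress: σ'_f = σ'_0 + Δσ = 86.3 + 39.813 = 126.11 kPa.
Normally consolidated clay, so the full stress increment lies on the virgin compression line:
S_c = C_c·H/(1+e₀)·log₁₀(σ'_f/σ'_0) = 0.23×4.3/(1+0.75)×log₁₀(126.11/86.3)
    = 0.56514 × 0.16474 = 0.0931 m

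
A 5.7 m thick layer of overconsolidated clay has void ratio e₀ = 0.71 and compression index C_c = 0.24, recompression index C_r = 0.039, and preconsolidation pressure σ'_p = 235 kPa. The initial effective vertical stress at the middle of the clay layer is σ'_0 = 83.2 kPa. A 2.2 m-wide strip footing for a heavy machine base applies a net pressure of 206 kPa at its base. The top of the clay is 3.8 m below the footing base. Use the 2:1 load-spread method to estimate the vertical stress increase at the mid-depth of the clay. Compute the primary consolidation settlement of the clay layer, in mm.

Mid-depth of clay below the footing base: z = 3.8 + 5.7/2 = 6.65 m.
Stress increase at mid-clay by the 2:1 spreading method:
Δσ = qB/(B+z) = 206×2.2/(2.2+6.65) = 51.209 kPa
Final effective stress: σ'_f = 83.2 + 51.209 = 134.41 kPa.
σ'_f = 134.41 ≤ σ'_p = 235 kPa, so the clay remains overconsolidated and only the recompression index applies:
S_c = C_r·H/(1+e₀)·log₁₀(σ'_f/σ'_0) = 0.039×5.7/1.71×log₁₀(134.41/83.2)
    = 0.13 × 0.20831 = 0.02708 m

S_c ≈ 27.1 mm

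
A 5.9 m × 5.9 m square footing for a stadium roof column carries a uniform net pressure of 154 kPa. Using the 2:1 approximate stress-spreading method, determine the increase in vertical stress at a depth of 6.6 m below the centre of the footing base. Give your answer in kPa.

Δσ_z ≈ 34.3 kPa

By the 2:1 method the load spreads at 1 horizontal : 2 vertical, so at depth z the loaded area has grown by z in each plan dimension:
Δσ = qBL/((B+z)(L+z)) = 154×5.9×5.9/((5.9+6.6)(5.9+6.6)) = 34.309 kPa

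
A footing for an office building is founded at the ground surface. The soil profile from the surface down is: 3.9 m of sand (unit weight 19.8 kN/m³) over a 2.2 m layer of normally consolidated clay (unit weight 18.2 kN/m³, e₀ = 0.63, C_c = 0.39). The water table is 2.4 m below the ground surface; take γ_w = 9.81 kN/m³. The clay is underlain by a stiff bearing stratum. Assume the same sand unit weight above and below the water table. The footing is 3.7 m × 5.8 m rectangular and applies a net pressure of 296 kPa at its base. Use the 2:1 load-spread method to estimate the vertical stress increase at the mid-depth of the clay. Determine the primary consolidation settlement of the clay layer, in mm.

S_c ≈ 152 mm

Mid-depth of clay below the ground surface: z = 3.9 + 2.2/2 = 5 m.
Total vertical stress at mid-clay: σ_v = 19.8×3.9 + 18.2×1.1 = 97.24 kPa.
Pore pressure: u = 9.81×(5 − 2.4) = 25.506 kPa.
Initial effective stress: σ'_0 = σ_v − u = 97.24 − 25.506 = 71.734 kPa.
Stress increase at mid-clay by the 2:1 spreading method:
Δσ = qBL/((B+z)(L+z)) = 296×3.7×5.8/((3.7+5)(5.8+5)) = 67.605 kPa
Final effective stress: σ'_f = σ'_0 + Δσ = 71.734 + 67.605 = 139.34 kPa.
Normally consolidated clay, so the full stress increment lies on the virgin compression line:
S_c = C_c·H/(1+e₀)·log₁₀(σ'_f/σ'_0) = 0.39×2.2/(1+0.63)×log₁₀(139.34/71.734)
    = 0.52638 × 0.28835 = 0.1518 m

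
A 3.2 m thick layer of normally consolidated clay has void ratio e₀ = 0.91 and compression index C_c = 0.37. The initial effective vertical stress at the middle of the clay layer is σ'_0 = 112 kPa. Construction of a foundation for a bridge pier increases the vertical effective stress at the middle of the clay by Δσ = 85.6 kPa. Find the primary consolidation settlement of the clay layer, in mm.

S_c ≈ 153 mm

Final effective stress: σ'_f = σ'_0 + Δσ = 112 + 85.6 = 197.6 kPa.
Normally consolidated clay, so the full stress increment lies on the virgin compression line:
S_c = C_c·H/(1+e₀)·log₁₀(σ'_f/σ'_0) = 0.37×3.2/(1+0.91)×log₁₀(197.6/112)
    = 0.6199 × 0.24657 = 0.1528 m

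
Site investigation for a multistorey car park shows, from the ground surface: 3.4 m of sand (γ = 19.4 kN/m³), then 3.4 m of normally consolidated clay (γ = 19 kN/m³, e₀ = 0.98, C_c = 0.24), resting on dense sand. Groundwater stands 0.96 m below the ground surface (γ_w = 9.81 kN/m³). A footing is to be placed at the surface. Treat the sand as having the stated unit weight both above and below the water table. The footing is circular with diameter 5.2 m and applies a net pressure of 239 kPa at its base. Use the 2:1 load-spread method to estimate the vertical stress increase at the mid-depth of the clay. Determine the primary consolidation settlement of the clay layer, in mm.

S_c ≈ 129 mm

Mid-depth of clay below the ground surface: z = 3.4 + 3.4/2 = 5.1 m.
Total vertical stress at mid-clay: σ_v = 19.4×3.4 + 19×1.7 = 98.26 kPa.
Pore pressure: u = 9.81×(5.1 − 0.96) = 40.613 kPa.
Initial effective stress: σ'_0 = σ_v − u = 98.26 − 40.613 = 57.647 kPa.
Stress increase at mid-clay by the 2:1 spreading method:
Δσ ≈ qD²/(D+z)² = 239×5.2²/(5.2+5.1)² = 60.916 kPa
Final effective stress: σ'_f = σ'_0 + Δσ = 57.647 + 60.916 = 118.56 kPa.
Normally consolidated clay, so the full stress increment lies on the virgin compression line:
S_c = C_c·H/(1+e₀)·log₁₀(σ'_f/σ'_0) = 0.24×3.4/(1+0.98)×log₁₀(118.56/57.647)
    = 0.41212 × 0.31316 = 0.1291 m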